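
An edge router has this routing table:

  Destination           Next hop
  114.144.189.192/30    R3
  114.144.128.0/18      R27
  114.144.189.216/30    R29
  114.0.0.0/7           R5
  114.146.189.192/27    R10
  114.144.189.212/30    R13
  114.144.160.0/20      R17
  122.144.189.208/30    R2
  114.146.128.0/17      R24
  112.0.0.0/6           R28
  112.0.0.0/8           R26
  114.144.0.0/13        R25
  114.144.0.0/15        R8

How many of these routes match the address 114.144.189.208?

5

Prefixes containing 114.144.189.208:
  112.0.0.0/6 (112.0.0.0 - 115.255.255.255)
  114.0.0.0/7 (114.0.0.0 - 115.255.255.255)
  114.144.0.0/13 (114.144.0.0 - 114.151.255.255)
  114.144.0.0/15 (114.144.0.0 - 114.145.255.255)
  114.144.128.0/18 (114.144.128.0 - 114.144.191.255)
Total matching entries: 5.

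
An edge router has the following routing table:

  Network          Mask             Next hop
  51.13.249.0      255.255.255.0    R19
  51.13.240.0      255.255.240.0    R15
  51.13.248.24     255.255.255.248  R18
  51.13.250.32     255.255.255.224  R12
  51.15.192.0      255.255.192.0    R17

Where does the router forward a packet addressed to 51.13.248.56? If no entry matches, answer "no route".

R15

Routes whose prefix contains 51.13.248.56:
  51.13.240.0/20 (51.13.240.0 - 51.13.255.255) -> R15
More-specific entries that do NOT match:
  51.13.248.24/29 (51.13.248.24 - 51.13.248.31) does not contain 51.13.248.56
  51.13.250.32/27 (51.13.250.32 - 51.13.250.63) does not contain 51.13.248.56
  51.13.249.0/24 (51.13.249.0 - 51.13.249.255) does not contain 51.13.248.56
Longest matching prefix is /20 -> next hop R15.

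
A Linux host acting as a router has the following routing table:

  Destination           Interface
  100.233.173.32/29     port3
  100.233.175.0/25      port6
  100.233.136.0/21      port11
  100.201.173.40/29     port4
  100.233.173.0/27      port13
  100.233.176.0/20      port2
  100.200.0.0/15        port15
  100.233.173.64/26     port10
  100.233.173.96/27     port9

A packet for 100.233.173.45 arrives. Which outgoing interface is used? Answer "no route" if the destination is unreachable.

no route

No entry's prefix contains 100.233.173.45; there is no default route.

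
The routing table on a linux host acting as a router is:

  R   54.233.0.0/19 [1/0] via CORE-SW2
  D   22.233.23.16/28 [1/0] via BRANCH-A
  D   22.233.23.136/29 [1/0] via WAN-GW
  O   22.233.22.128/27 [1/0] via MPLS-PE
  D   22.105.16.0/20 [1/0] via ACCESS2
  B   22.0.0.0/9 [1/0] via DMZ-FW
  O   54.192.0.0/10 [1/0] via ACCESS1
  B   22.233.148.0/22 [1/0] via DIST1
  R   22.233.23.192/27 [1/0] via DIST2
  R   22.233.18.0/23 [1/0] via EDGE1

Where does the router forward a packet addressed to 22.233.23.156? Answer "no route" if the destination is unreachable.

No entry's prefix contains 22.233.23.156; there is no default route.

no route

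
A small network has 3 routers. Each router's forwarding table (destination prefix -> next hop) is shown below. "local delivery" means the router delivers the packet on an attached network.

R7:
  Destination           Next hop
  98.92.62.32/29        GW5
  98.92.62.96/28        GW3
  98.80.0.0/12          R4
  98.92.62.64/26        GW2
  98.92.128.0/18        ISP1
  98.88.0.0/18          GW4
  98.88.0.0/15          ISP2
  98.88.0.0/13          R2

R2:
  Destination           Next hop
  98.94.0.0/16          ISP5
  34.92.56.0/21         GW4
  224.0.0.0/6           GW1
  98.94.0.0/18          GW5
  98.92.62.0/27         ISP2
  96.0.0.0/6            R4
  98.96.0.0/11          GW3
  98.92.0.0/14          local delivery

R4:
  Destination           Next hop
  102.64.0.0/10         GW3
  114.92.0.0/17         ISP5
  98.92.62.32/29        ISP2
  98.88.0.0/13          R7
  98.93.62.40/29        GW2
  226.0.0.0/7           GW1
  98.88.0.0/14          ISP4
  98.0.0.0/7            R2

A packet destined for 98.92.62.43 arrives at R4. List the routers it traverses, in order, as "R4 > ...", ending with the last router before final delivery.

R4 > R7 > R2

At R4: longest match for 98.92.62.43 is 98.88.0.0/13 -> R7
At R7: longest match for 98.92.62.43 is 98.88.0.0/13 -> R2
At R2: longest match for 98.92.62.43 is 98.92.0.0/14 -> local delivery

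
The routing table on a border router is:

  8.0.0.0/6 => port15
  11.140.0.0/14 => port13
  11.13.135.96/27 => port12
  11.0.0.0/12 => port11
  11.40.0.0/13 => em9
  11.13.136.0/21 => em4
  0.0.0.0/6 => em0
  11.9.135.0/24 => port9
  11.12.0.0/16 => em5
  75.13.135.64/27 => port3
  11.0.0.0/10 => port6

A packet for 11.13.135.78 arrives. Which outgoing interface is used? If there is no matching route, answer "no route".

Routes whose prefix contains 11.13.135.78:
  8.0.0.0/6 (8.0.0.0 - 11.255.255.255) -> port15
  11.0.0.0/10 (11.0.0.0 - 11.63.255.255) -> port6
  11.0.0.0/12 (11.0.0.0 - 11.15.255.255) -> port11
More-specific entries that do NOT match:
  11.13.135.96/27 (11.13.135.96 - 11.13.135.127) does not contain 11.13.135.78
  75.13.135.64/27 (75.13.135.64 - 75.13.135.95) does not contain 11.13.135.78
  11.9.135.0/24 (11.9.135.0 - 11.9.135.255) does not contain 11.13.135.78
  11.13.136.0/21 (11.13.136.0 - 11.13.143.255) does not contain 11.13.135.78
  11.12.0.0/16 (11.12.0.0 - 11.12.255.255) does not contain 11.13.135.78
  11.140.0.0/14 (11.140.0.0 - 11.143.255.255) does not contain 11.13.135.78
  11.40.0.0/13 (11.40.0.0 - 11.47.255.255) does not contain 11.13.135.78
Longest matching prefix is /12 -> interface port11.

port11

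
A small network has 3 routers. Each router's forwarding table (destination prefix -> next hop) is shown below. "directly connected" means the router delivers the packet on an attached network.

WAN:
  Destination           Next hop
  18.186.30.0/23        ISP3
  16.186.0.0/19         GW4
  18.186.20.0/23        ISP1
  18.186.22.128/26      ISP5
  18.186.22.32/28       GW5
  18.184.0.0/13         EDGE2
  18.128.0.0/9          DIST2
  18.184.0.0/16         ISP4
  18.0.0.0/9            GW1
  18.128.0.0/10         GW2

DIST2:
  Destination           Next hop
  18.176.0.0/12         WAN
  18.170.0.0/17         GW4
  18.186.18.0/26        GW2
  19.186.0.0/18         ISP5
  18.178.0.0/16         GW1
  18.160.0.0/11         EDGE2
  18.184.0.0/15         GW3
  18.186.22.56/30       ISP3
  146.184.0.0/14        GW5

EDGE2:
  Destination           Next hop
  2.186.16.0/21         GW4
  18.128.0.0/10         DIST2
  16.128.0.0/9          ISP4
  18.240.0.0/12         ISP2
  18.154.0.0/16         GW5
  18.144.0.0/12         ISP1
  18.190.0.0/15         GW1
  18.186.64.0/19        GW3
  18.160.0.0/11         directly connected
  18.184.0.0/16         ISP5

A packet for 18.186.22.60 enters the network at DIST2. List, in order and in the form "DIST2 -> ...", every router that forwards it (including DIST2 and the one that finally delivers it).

At DIST2: longest match for 18.186.22.60 is 18.176.0.0/12 -> WAN
At WAN: longest match for 18.186.22.60 is 18.184.0.0/13 -> EDGE2
At EDGE2: longest match for 18.186.22.60 is 18.160.0.0/11 -> directly connected

DIST2 -> WAN -> EDGE2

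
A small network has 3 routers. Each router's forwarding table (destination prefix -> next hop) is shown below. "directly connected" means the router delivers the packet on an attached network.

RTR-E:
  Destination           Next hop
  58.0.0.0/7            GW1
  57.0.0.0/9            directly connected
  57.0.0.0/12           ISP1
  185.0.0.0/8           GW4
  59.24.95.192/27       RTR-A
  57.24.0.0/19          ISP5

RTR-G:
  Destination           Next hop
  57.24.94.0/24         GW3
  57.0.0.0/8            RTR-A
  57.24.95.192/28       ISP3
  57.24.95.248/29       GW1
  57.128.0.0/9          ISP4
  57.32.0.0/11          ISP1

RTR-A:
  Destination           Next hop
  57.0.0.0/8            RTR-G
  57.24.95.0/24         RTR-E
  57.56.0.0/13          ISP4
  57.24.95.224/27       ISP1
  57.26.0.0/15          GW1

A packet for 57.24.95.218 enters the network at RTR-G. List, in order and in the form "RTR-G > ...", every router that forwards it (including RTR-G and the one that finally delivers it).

At RTR-G: longest match for 57.24.95.218 is 57.0.0.0/8 -> RTR-A
At RTR-A: longest match for 57.24.95.218 is 57.24.95.0/24 -> RTR-E
At RTR-E: longest match for 57.24.95.218 is 57.0.0.0/9 -> directly connected

RTR-G > RTR-A > RTR-E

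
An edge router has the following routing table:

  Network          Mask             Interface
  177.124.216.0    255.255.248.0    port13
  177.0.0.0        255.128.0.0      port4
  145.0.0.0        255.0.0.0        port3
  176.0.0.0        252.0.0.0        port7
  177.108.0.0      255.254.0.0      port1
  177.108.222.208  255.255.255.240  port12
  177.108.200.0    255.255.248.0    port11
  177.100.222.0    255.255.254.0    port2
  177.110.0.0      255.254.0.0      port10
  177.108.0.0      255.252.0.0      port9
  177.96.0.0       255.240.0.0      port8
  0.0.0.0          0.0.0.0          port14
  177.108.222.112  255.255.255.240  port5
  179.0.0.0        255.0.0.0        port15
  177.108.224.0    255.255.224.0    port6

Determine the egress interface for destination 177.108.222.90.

Routes whose prefix contains 177.108.222.90:
  0.0.0.0/0 (default, matches everything) -> port14
  176.0.0.0/6 (176.0.0.0 - 179.255.255.255) -> port7
  177.0.0.0/9 (177.0.0.0 - 177.127.255.255) -> port4
  177.96.0.0/12 (177.96.0.0 - 177.111.255.255) -> port8
  177.108.0.0/14 (177.108.0.0 - 177.111.255.255) -> port9
  177.108.0.0/15 (177.108.0.0 - 177.109.255.255) -> port1
More-specific entries that do NOT match:
  177.108.222.208/28 (177.108.222.208 - 177.108.222.223) does not contain 177.108.222.90
  177.108.222.112/28 (177.108.222.112 - 177.108.222.127) does not contain 177.108.222.90
  177.100.222.0/23 (177.100.222.0 - 177.100.223.255) does not contain 177.108.222.90
  177.124.216.0/21 (177.124.216.0 - 177.124.223.255) does not contain 177.108.222.90
  177.108.200.0/21 (177.108.200.0 - 177.108.207.255) does not contain 177.108.222.90
  177.108.224.0/19 (177.108.224.0 - 177.108.255.255) does not contain 177.108.222.90
Longest matching prefix is /15 -> interface port1.

port1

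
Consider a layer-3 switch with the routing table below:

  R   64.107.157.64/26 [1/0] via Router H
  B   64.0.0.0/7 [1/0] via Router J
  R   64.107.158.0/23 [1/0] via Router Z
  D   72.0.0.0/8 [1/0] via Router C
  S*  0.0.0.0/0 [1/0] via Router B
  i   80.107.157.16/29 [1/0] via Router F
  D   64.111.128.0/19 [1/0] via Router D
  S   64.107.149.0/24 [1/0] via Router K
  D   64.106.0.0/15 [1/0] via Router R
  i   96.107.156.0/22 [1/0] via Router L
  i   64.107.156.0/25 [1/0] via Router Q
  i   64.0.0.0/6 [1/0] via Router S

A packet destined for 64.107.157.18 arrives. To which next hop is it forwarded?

Routes whose prefix contains 64.107.157.18:
  0.0.0.0/0 (default, matches everything) -> Router B
  64.0.0.0/6 (64.0.0.0 - 67.255.255.255) -> Router S
  64.0.0.0/7 (64.0.0.0 - 65.255.255.255) -> Router J
  64.106.0.0/15 (64.106.0.0 - 64.107.255.255) -> Router R
More-specific entries that do NOT match:
  80.107.157.16/29 (80.107.157.16 - 80.107.157.23) does not contain 64.107.157.18
  64.107.157.64/26 (64.107.157.64 - 64.107.157.127) does not contain 64.107.157.18
  64.107.156.0/25 (64.107.156.0 - 64.107.156.127) does not contain 64.107.157.18
  64.107.149.0/24 (64.107.149.0 - 64.107.149.255) does not contain 64.107.157.18
  64.107.158.0/23 (64.107.158.0 - 64.107.159.255) does not contain 64.107.157.18
  96.107.156.0/22 (96.107.156.0 - 96.107.159.255) does not contain 64.107.157.18
  64.111.128.0/19 (64.111.128.0 - 64.111.159.255) does not contain 64.107.157.18
Longest matching prefix is /15 -> next hop Router R.

Router R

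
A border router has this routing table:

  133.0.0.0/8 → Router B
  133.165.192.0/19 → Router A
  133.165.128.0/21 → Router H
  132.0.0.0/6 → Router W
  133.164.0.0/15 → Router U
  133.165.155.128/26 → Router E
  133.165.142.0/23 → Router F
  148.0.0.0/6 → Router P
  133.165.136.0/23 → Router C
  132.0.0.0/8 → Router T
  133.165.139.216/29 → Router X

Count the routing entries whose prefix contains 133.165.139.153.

3

Prefixes containing 133.165.139.153:
  132.0.0.0/6 (132.0.0.0 - 135.255.255.255)
  133.0.0.0/8 (133.0.0.0 - 133.255.255.255)
  133.164.0.0/15 (133.164.0.0 - 133.165.255.255)
Total matching entries: 3.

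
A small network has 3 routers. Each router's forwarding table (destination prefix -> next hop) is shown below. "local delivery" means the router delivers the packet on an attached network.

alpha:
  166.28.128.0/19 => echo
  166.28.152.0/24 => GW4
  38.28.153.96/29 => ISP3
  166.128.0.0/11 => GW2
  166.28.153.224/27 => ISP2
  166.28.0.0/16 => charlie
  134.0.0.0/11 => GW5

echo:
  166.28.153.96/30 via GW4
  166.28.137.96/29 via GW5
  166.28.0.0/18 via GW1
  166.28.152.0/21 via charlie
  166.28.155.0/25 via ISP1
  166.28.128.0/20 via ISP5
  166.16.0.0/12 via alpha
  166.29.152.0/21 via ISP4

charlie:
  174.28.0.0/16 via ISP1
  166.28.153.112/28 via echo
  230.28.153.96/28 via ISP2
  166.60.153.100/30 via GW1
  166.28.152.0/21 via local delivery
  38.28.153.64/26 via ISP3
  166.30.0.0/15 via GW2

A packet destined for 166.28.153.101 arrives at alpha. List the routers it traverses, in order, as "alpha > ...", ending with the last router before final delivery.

alpha > echo > charlie

At alpha: longest match for 166.28.153.101 is 166.28.128.0/19 -> echo
At echo: longest match for 166.28.153.101 is 166.28.152.0/21 -> charlie
At charlie: longest match for 166.28.153.101 is 166.28.152.0/21 -> local delivery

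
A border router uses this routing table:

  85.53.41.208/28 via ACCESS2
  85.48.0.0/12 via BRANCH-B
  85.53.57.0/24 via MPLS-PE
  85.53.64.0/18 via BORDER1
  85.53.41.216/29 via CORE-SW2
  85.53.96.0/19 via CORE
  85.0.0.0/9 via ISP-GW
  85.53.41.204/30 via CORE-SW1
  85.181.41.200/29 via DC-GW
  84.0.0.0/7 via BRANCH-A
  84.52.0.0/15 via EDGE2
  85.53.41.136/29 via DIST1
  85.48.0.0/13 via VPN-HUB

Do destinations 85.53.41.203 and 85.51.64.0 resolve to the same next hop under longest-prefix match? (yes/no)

85.53.41.203: longest match 85.48.0.0/13 -> VPN-HUB
85.51.64.0: longest match 85.48.0.0/13 -> VPN-HUB

yes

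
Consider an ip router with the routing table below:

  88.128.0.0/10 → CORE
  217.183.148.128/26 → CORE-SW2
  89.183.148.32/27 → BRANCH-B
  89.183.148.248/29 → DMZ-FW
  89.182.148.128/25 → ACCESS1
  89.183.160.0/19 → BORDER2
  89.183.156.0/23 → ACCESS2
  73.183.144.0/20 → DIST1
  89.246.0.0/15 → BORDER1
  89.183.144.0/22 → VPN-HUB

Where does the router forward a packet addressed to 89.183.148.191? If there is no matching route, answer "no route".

no route

No entry's prefix contains 89.183.148.191; there is no default route.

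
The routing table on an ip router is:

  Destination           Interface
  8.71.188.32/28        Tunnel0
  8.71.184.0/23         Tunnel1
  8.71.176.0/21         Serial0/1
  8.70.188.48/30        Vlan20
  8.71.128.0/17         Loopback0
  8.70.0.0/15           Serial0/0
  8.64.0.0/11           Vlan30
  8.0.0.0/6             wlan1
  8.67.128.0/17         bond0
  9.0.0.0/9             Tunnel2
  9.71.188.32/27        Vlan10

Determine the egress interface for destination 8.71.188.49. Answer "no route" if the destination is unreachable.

Loopback0

Routes whose prefix contains 8.71.188.49:
  8.0.0.0/6 (8.0.0.0 - 11.255.255.255) -> wlan1
  8.64.0.0/11 (8.64.0.0 - 8.95.255.255) -> Vlan30
  8.70.0.0/15 (8.70.0.0 - 8.71.255.255) -> Serial0/0
  8.71.128.0/17 (8.71.128.0 - 8.71.255.255) -> Loopback0
More-specific entries that do NOT match:
  8.70.188.48/30 (8.70.188.48 - 8.70.188.51) does not contain 8.71.188.49
  8.71.188.32/28 (8.71.188.32 - 8.71.188.47) does not contain 8.71.188.49
  9.71.188.32/27 (9.71.188.32 - 9.71.188.63) does not contain 8.71.188.49
  8.71.184.0/23 (8.71.184.0 - 8.71.185.255) does not contain 8.71.188.49
  8.71.176.0/21 (8.71.176.0 - 8.71.183.255) does not contain 8.71.188.49
Longest matching prefix is /17 -> interface Loopback0.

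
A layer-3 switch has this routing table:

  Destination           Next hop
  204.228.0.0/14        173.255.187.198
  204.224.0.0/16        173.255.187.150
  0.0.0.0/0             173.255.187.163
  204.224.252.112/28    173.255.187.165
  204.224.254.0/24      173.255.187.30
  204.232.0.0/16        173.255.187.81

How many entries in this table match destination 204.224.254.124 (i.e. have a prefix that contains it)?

Prefixes containing 204.224.254.124:
  0.0.0.0/0 (default, matches everything)
  204.224.0.0/16 (204.224.0.0 - 204.224.255.255)
  204.224.254.0/24 (204.224.254.0 - 204.224.254.255)
Total matching entries: 3.

3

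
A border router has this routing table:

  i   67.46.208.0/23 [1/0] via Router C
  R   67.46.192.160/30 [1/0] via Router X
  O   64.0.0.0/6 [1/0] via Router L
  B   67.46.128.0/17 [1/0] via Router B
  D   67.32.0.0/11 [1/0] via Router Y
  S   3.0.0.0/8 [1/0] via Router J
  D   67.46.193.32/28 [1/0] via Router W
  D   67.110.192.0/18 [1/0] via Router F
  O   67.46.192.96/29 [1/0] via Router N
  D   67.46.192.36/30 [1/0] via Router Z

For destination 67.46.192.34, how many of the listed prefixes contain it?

Prefixes containing 67.46.192.34:
  64.0.0.0/6 (64.0.0.0 - 67.255.255.255)
  67.32.0.0/11 (67.32.0.0 - 67.63.255.255)
  67.46.128.0/17 (67.46.128.0 - 67.46.255.255)
Total matching entries: 3.

3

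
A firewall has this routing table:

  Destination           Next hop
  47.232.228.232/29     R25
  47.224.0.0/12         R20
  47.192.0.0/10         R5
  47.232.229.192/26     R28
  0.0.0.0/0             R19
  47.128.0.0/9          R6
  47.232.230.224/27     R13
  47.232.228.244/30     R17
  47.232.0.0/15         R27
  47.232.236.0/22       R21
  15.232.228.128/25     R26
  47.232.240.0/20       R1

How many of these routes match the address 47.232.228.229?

5

Prefixes containing 47.232.228.229:
  0.0.0.0/0 (default, matches everything)
  47.128.0.0/9 (47.128.0.0 - 47.255.255.255)
  47.192.0.0/10 (47.192.0.0 - 47.255.255.255)
  47.224.0.0/12 (47.224.0.0 - 47.239.255.255)
  47.232.0.0/15 (47.232.0.0 - 47.233.255.255)
Total matching entries: 5.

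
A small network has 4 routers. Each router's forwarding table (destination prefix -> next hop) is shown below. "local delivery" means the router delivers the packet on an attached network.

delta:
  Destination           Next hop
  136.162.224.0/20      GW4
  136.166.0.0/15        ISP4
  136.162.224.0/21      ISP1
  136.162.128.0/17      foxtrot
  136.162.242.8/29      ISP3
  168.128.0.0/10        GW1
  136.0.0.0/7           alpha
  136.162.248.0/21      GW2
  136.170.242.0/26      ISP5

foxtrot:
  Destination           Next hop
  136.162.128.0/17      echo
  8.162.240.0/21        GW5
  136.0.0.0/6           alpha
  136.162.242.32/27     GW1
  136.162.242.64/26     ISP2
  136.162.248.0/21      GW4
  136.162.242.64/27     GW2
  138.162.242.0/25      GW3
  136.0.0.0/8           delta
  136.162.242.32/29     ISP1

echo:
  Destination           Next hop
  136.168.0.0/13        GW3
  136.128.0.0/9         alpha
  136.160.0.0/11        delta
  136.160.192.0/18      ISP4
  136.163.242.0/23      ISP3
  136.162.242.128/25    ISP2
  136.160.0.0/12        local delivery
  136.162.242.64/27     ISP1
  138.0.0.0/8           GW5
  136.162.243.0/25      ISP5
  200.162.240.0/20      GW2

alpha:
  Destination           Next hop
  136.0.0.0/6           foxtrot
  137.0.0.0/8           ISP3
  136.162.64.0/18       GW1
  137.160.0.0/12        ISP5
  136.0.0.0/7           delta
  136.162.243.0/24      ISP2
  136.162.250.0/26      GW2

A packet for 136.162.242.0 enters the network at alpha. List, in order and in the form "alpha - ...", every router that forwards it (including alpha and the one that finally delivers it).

At alpha: longest match for 136.162.242.0 is 136.0.0.0/7 -> delta
At delta: longest match for 136.162.242.0 is 136.162.128.0/17 -> foxtrot
At foxtrot: longest match for 136.162.242.0 is 136.162.128.0/17 -> echo
At echo: longest match for 136.162.242.0 is 136.160.0.0/12 -> local delivery

alpha - delta - foxtrot - echo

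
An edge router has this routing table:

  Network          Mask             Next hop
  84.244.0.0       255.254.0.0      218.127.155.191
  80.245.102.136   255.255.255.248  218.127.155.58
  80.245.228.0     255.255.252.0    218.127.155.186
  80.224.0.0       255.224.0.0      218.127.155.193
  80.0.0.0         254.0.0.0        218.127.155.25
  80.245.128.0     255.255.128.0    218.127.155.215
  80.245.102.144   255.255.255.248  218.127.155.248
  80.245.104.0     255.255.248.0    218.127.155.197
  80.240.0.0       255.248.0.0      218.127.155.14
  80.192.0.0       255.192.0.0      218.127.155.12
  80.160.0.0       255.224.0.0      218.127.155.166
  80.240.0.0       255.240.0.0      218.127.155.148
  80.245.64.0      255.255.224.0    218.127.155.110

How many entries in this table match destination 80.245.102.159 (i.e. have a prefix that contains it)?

Prefixes containing 80.245.102.159:
  80.0.0.0/7 (80.0.0.0 - 81.255.255.255)
  80.192.0.0/10 (80.192.0.0 - 80.255.255.255)
  80.224.0.0/11 (80.224.0.0 - 80.255.255.255)
  80.240.0.0/12 (80.240.0.0 - 80.255.255.255)
  80.240.0.0/13 (80.240.0.0 - 80.247.255.255)
Total matching entries: 5.

5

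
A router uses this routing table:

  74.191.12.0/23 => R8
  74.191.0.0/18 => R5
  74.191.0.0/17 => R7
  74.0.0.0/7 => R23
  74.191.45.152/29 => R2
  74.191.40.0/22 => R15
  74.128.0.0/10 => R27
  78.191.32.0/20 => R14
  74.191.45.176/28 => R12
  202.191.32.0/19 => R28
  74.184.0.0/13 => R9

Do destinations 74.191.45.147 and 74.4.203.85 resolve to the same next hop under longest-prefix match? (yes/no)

74.191.45.147: longest match 74.191.0.0/18 -> R5
74.4.203.85: longest match 74.0.0.0/7 -> R23

no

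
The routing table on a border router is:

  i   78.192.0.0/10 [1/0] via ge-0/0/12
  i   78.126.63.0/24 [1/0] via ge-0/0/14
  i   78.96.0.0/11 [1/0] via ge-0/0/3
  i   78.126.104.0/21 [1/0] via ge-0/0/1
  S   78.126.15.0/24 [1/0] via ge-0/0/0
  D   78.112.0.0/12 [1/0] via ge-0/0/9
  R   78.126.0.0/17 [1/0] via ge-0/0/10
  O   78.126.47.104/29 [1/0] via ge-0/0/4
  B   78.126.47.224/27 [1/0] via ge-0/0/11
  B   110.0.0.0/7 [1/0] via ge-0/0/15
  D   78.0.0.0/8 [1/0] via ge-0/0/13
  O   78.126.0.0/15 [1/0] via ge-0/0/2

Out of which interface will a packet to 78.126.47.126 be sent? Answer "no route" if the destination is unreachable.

ge-0/0/10

Routes whose prefix contains 78.126.47.126:
  78.0.0.0/8 (78.0.0.0 - 78.255.255.255) -> ge-0/0/13
  78.96.0.0/11 (78.96.0.0 - 78.127.255.255) -> ge-0/0/3
  78.112.0.0/12 (78.112.0.0 - 78.127.255.255) -> ge-0/0/9
  78.126.0.0/15 (78.126.0.0 - 78.127.255.255) -> ge-0/0/2
  78.126.0.0/17 (78.126.0.0 - 78.126.127.255) -> ge-0/0/10
More-specific entries that do NOT match:
  78.126.47.104/29 (78.126.47.104 - 78.126.47.111) does not contain 78.126.47.126
  78.126.47.224/27 (78.126.47.224 - 78.126.47.255) does not contain 78.126.47.126
  78.126.63.0/24 (78.126.63.0 - 78.126.63.255) does not contain 78.126.47.126
  78.126.15.0/24 (78.126.15.0 - 78.126.15.255) does not contain 78.126.47.126
  78.126.104.0/21 (78.126.104.0 - 78.126.111.255) does not contain 78.126.47.126
Longest matching prefix is /17 -> interface ge-0/0/10.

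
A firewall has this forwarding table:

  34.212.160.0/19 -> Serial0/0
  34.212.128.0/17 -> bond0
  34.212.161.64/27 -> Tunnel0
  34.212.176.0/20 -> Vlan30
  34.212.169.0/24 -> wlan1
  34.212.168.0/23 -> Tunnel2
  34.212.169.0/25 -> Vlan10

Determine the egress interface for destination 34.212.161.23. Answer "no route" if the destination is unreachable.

Routes whose prefix contains 34.212.161.23:
  34.212.128.0/17 (34.212.128.0 - 34.212.255.255) -> bond0
  34.212.160.0/19 (34.212.160.0 - 34.212.191.255) -> Serial0/0
More-specific entries that do NOT match:
  34.212.161.64/27 (34.212.161.64 - 34.212.161.95) does not contain 34.212.161.23
  34.212.169.0/25 (34.212.169.0 - 34.212.169.127) does not contain 34.212.161.23
  34.212.169.0/24 (34.212.169.0 - 34.212.169.255) does not contain 34.212.161.23
  34.212.168.0/23 (34.212.168.0 - 34.212.169.255) does not contain 34.212.161.23
  34.212.176.0/20 (34.212.176.0 - 34.212.191.255) does not contain 34.212.161.23
Longest matching prefix is /19 -> interface Serial0/0.

Serial0/0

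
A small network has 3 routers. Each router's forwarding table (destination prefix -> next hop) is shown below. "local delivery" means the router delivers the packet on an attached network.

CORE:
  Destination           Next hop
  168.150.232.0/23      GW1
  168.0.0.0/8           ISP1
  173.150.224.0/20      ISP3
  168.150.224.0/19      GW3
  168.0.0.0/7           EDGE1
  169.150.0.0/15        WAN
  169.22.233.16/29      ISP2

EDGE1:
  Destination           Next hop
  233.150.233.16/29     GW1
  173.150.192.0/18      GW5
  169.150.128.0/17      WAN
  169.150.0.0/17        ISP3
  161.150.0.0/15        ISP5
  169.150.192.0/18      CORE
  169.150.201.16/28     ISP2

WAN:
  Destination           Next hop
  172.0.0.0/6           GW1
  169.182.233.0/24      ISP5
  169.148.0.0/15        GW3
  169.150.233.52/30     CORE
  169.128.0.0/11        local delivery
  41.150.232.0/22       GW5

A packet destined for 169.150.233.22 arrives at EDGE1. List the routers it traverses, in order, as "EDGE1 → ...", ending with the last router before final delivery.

At EDGE1: longest match for 169.150.233.22 is 169.150.192.0/18 -> CORE
At CORE: longest match for 169.150.233.22 is 169.150.0.0/15 -> WAN
At WAN: longest match for 169.150.233.22 is 169.128.0.0/11 -> local delivery

EDGE1 → CORE → WAN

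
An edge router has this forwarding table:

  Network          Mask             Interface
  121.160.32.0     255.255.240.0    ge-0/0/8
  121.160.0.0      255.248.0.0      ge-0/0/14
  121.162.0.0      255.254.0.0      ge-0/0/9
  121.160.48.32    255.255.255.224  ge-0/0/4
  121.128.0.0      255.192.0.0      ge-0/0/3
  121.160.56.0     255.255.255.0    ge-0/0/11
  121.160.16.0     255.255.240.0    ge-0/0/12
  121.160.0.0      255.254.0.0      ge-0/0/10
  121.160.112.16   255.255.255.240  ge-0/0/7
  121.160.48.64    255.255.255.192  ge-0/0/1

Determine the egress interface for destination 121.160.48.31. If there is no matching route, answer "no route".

ge-0/0/10

Routes whose prefix contains 121.160.48.31:
  121.128.0.0/10 (121.128.0.0 - 121.191.255.255) -> ge-0/0/3
  121.160.0.0/13 (121.160.0.0 - 121.167.255.255) -> ge-0/0/14
  121.160.0.0/15 (121.160.0.0 - 121.161.255.255) -> ge-0/0/10
More-specific entries that do NOT match:
  121.160.112.16/28 (121.160.112.16 - 121.160.112.31) does not contain 121.160.48.31
  121.160.48.32/27 (121.160.48.32 - 121.160.48.63) does not contain 121.160.48.31
  121.160.48.64/26 (121.160.48.64 - 121.160.48.127) does not contain 121.160.48.31
  121.160.56.0/24 (121.160.56.0 - 121.160.56.255) does not contain 121.160.48.31
  121.160.32.0/20 (121.160.32.0 - 121.160.47.255) does not contain 121.160.48.31
  121.160.16.0/20 (121.160.16.0 - 121.160.31.255) does not contain 121.160.48.31
Longest matching prefix is /15 -> interface ge-0/0/10.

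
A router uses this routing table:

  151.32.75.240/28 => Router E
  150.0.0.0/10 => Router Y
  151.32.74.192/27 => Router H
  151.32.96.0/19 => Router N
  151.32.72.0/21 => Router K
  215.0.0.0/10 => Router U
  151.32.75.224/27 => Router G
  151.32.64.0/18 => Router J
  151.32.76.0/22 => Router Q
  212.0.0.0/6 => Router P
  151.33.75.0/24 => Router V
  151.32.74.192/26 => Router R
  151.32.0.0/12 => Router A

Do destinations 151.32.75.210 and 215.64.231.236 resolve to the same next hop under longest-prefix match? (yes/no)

151.32.75.210: longest match 151.32.72.0/21 -> Router K
215.64.231.236: longest match 212.0.0.0/6 -> Router P

no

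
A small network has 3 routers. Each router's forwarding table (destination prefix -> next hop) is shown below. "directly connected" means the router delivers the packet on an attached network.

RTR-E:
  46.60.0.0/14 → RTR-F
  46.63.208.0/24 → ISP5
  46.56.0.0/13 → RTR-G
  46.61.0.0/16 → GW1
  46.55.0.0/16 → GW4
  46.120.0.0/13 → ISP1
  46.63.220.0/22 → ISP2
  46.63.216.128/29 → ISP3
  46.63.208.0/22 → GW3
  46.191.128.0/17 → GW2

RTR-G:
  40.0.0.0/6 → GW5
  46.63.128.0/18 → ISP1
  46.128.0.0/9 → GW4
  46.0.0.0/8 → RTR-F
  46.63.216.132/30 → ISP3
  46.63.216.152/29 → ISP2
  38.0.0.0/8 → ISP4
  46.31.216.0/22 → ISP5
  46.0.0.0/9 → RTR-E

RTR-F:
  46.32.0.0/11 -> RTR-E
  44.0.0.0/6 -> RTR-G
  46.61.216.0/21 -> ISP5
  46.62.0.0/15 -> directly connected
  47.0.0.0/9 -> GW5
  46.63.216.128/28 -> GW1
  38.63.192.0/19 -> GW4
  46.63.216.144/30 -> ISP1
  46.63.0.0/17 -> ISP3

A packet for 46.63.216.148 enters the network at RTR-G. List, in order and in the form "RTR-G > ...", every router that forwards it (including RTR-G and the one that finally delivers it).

At RTR-G: longest match for 46.63.216.148 is 46.0.0.0/9 -> RTR-E
At RTR-E: longest match for 46.63.216.148 is 46.60.0.0/14 -> RTR-F
At RTR-F: longest match for 46.63.216.148 is 46.62.0.0/15 -> directly connected

RTR-G > RTR-E > RTR-F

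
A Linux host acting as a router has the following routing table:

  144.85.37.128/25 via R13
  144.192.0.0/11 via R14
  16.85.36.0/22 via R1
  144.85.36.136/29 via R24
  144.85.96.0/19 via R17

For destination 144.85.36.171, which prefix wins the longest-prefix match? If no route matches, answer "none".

none

144.85.36.171 is outside every listed prefix and there is no default route.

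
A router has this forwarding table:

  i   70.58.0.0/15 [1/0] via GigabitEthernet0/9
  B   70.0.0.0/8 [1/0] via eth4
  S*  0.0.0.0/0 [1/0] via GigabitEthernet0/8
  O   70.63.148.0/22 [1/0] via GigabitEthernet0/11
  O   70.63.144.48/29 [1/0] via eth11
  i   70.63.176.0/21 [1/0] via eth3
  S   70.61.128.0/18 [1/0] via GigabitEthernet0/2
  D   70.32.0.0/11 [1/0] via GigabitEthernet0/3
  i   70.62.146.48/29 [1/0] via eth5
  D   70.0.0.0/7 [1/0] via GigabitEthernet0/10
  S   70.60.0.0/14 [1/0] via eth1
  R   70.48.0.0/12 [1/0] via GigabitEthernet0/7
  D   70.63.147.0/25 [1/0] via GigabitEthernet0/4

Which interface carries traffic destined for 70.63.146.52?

eth1

Routes whose prefix contains 70.63.146.52:
  0.0.0.0/0 (default, matches everything) -> GigabitEthernet0/8
  70.0.0.0/7 (70.0.0.0 - 71.255.255.255) -> GigabitEthernet0/10
  70.0.0.0/8 (70.0.0.0 - 70.255.255.255) -> eth4
  70.32.0.0/11 (70.32.0.0 - 70.63.255.255) -> GigabitEthernet0/3
  70.48.0.0/12 (70.48.0.0 - 70.63.255.255) -> GigabitEthernet0/7
  70.60.0.0/14 (70.60.0.0 - 70.63.255.255) -> eth1
More-specific entries that do NOT match:
  70.63.144.48/29 (70.63.144.48 - 70.63.144.55) does not contain 70.63.146.52
  70.62.146.48/29 (70.62.146.48 - 70.62.146.55) does not contain 70.63.146.52
  70.63.147.0/25 (70.63.147.0 - 70.63.147.127) does not contain 70.63.146.52
  70.63.148.0/22 (70.63.148.0 - 70.63.151.255) does not contain 70.63.146.52
  70.63.176.0/21 (70.63.176.0 - 70.63.183.255) does not contain 70.63.146.52
  70.61.128.0/18 (70.61.128.0 - 70.61.191.255) does not contain 70.63.146.52
  70.58.0.0/15 (70.58.0.0 - 70.59.255.255) does not contain 70.63.146.52
Longest matching prefix is /14 -> interface eth1.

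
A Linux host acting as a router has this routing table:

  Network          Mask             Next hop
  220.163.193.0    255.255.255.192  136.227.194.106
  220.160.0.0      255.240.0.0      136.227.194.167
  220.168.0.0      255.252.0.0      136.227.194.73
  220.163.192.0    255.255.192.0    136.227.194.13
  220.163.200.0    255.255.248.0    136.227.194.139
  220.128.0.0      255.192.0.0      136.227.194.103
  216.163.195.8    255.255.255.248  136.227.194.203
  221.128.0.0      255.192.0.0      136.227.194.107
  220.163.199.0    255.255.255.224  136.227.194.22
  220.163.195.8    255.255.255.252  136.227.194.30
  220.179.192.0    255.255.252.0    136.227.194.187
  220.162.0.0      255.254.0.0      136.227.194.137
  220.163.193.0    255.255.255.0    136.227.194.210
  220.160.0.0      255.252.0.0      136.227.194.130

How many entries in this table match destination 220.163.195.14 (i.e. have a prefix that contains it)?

5

Prefixes containing 220.163.195.14:
  220.128.0.0/10 (220.128.0.0 - 220.191.255.255)
  220.160.0.0/12 (220.160.0.0 - 220.175.255.255)
  220.160.0.0/14 (220.160.0.0 - 220.163.255.255)
  220.162.0.0/15 (220.162.0.0 - 220.163.255.255)
  220.163.192.0/18 (220.163.192.0 - 220.163.255.255)
Total matching entries: 5.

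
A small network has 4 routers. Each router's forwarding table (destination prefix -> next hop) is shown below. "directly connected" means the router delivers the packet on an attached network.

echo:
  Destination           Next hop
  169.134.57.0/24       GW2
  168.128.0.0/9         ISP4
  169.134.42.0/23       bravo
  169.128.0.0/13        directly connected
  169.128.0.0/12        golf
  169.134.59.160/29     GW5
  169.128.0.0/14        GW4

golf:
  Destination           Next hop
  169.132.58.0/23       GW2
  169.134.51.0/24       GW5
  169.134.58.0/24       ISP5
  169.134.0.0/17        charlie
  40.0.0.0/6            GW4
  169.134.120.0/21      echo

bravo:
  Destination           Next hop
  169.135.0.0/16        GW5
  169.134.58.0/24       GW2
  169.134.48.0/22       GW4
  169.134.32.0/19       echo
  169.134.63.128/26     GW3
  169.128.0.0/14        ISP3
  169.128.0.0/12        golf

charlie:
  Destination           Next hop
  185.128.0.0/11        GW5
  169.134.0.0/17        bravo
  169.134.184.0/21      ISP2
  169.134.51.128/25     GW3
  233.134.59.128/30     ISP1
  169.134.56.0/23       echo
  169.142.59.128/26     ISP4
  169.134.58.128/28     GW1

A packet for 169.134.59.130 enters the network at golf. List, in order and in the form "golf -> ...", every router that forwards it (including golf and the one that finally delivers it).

At golf: longest match for 169.134.59.130 is 169.134.0.0/17 -> charlie
At charlie: longest match for 169.134.59.130 is 169.134.0.0/17 -> bravo
At bravo: longest match for 169.134.59.130 is 169.134.32.0/19 -> echo
At echo: longest match for 169.134.59.130 is 169.128.0.0/13 -> directly connected

golf -> charlie -> bravo -> echo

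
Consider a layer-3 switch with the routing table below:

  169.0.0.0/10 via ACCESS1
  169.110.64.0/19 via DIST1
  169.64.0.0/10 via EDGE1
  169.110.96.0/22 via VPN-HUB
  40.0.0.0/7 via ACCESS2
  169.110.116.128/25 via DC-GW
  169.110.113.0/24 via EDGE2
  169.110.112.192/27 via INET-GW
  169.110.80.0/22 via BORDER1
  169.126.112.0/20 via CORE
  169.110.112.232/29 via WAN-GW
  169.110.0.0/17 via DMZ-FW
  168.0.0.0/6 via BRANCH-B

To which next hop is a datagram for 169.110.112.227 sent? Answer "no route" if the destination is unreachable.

Routes whose prefix contains 169.110.112.227:
  168.0.0.0/6 (168.0.0.0 - 171.255.255.255) -> BRANCH-B
  169.64.0.0/10 (169.64.0.0 - 169.127.255.255) -> EDGE1
  169.110.0.0/17 (169.110.0.0 - 169.110.127.255) -> DMZ-FW
More-specific entries that do NOT match:
  169.110.112.232/29 (169.110.112.232 - 169.110.112.239) does not contain 169.110.112.227
  169.110.112.192/27 (169.110.112.192 - 169.110.112.223) does not contain 169.110.112.227
  169.110.116.128/25 (169.110.116.128 - 169.110.116.255) does not contain 169.110.112.227
  169.110.113.0/24 (169.110.113.0 - 169.110.113.255) does not contain 169.110.112.227
  169.110.96.0/22 (169.110.96.0 - 169.110.99.255) does not contain 169.110.112.227
  169.110.80.0/22 (169.110.80.0 - 169.110.83.255) does not contain 169.110.112.227
  169.126.112.0/20 (169.126.112.0 - 169.126.127.255) does not contain 169.110.112.227
  169.110.64.0/19 (169.110.64.0 - 169.110.95.255) does not contain 169.110.112.227
Longest matching prefix is /17 -> next hop DMZ-FW.

DMZ-FW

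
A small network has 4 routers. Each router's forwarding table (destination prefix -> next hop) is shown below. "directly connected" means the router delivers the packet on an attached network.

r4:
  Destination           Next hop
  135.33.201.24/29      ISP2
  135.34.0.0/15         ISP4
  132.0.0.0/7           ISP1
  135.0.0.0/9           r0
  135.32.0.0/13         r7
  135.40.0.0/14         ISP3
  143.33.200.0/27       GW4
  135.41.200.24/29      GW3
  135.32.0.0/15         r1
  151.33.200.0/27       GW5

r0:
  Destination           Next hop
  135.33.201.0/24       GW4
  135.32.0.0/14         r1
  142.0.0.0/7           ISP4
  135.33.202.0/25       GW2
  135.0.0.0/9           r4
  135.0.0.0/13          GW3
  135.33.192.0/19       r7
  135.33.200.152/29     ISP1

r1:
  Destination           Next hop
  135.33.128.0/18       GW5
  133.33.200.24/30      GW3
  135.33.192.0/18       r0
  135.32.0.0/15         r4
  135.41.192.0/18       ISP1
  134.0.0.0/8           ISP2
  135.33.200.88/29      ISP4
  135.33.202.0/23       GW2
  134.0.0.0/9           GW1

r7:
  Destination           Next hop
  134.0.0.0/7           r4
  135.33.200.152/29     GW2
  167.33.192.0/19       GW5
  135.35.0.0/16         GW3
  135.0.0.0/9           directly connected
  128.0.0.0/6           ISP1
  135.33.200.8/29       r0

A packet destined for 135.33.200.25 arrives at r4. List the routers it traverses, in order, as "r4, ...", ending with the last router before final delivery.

r4, r1, r0, r7

At r4: longest match for 135.33.200.25 is 135.32.0.0/15 -> r1
At r1: longest match for 135.33.200.25 is 135.33.192.0/18 -> r0
At r0: longest match for 135.33.200.25 is 135.33.192.0/19 -> r7
At r7: longest match for 135.33.200.25 is 135.0.0.0/9 -> directly connected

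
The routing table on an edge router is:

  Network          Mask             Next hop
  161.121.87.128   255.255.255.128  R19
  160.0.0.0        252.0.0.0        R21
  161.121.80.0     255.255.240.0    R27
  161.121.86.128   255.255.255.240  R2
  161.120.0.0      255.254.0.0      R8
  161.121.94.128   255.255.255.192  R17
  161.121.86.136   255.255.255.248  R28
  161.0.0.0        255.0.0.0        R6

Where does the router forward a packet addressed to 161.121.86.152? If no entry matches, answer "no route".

Routes whose prefix contains 161.121.86.152:
  160.0.0.0/6 (160.0.0.0 - 163.255.255.255) -> R21
  161.0.0.0/8 (161.0.0.0 - 161.255.255.255) -> R6
  161.120.0.0/15 (161.120.0.0 - 161.121.255.255) -> R8
  161.121.80.0/20 (161.121.80.0 - 161.121.95.255) -> R27
More-specific entries that do NOT match:
  161.121.86.136/29 (161.121.86.136 - 161.121.86.143) does not contain 161.121.86.152
  161.121.86.128/28 (161.121.86.128 - 161.121.86.143) does not contain 161.121.86.152
  161.121.94.128/26 (161.121.94.128 - 161.121.94.191) does not contain 161.121.86.152
  161.121.87.128/25 (161.121.87.128 - 161.121.87.255) does not contain 161.121.86.152
Longest matching prefix is /20 -> next hop R27.

R27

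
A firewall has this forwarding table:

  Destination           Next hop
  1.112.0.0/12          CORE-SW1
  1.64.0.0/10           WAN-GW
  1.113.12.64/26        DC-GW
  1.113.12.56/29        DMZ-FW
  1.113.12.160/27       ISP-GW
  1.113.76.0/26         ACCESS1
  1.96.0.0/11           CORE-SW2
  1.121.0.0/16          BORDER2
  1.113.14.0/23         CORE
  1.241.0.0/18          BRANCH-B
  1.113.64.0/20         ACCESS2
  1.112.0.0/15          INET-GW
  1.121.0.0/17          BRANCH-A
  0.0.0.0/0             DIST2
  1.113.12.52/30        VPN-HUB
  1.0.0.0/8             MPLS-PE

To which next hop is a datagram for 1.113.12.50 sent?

Routes whose prefix contains 1.113.12.50:
  0.0.0.0/0 (default, matches everything) -> DIST2
  1.0.0.0/8 (1.0.0.0 - 1.255.255.255) -> MPLS-PE
  1.64.0.0/10 (1.64.0.0 - 1.127.255.255) -> WAN-GW
  1.96.0.0/11 (1.96.0.0 - 1.127.255.255) -> CORE-SW2
  1.112.0.0/12 (1.112.0.0 - 1.127.255.255) -> CORE-SW1
  1.112.0.0/15 (1.112.0.0 - 1.113.255.255) -> INET-GW
More-specific entries that do NOT match:
  1.113.12.52/30 (1.113.12.52 - 1.113.12.55) does not contain 1.113.12.50
  1.113.12.56/29 (1.113.12.56 - 1.113.12.63) does not contain 1.113.12.50
  1.113.12.160/27 (1.113.12.160 - 1.113.12.191) does not contain 1.113.12.50
  1.113.12.64/26 (1.113.12.64 - 1.113.12.127) does not contain 1.113.12.50
  1.113.76.0/26 (1.113.76.0 - 1.113.76.63) does not contain 1.113.12.50
  1.113.14.0/23 (1.113.14.0 - 1.113.15.255) does not contain 1.113.12.50
  1.113.64.0/20 (1.113.64.0 - 1.113.79.255) does not contain 1.113.12.50
  1.241.0.0/18 (1.241.0.0 - 1.241.63.255) does not contain 1.113.12.50
  1.121.0.0/17 (1.121.0.0 - 1.121.127.255) does not contain 1.113.12.50
  1.121.0.0/16 (1.121.0.0 - 1.121.255.255) does not contain 1.113.12.50
Longest matching prefix is /15 -> next hop INET-GW.

INET-GW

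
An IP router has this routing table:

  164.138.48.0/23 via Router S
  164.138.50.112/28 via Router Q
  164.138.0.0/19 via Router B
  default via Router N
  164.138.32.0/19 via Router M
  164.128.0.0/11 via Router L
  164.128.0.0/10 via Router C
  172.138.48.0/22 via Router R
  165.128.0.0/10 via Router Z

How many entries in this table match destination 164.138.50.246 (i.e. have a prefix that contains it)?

Prefixes containing 164.138.50.246:
  0.0.0.0/0 (default, matches everything)
  164.128.0.0/10 (164.128.0.0 - 164.191.255.255)
  164.128.0.0/11 (164.128.0.0 - 164.159.255.255)
  164.138.32.0/19 (164.138.32.0 - 164.138.63.255)
Total matching entries: 4.

4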